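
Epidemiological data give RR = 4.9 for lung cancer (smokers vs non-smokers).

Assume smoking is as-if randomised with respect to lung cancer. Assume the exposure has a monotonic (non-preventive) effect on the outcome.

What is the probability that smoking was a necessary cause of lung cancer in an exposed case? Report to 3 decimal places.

PN ≈ 0.796

Under exogeneity and monotonicity, PN = (RR − 1) / RR = 1 − 1/RR.
PN = (4.9 − 1) / 4.9 = 3.9 / 4.9 ≈ 0.7959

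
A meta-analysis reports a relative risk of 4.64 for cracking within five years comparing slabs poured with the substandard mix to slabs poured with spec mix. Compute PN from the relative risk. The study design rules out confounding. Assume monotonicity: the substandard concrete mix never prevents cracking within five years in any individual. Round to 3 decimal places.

Under exogeneity and monotonicity, PN = (RR − 1) / RR = 1 − 1/RR.
PN = (4.64 − 1) / 4.64 = 3.64 / 4.64 ≈ 0.7845

PN ≈ 0.784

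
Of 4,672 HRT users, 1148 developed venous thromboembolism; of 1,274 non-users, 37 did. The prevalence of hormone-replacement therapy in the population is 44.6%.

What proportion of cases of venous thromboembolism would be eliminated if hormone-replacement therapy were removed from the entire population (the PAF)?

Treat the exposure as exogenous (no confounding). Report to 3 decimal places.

p₁ = P(outcome | exposed) = 1148/4672 = 0.24572
p₀ = P(outcome | unexposed) = 37/1274 = 0.029042
Overall risk P(Y=1) = π·p₁ + (1−π)·p₀ = 0.446×0.24572 + 0.554×0.029042 = 0.12568.
Under exogeneity, PAF = [P(Y=1) − p₀] / P(Y=1).
PAF = (0.12568 − 0.029042) / 0.12568 ≈ 0.7689

PAF ≈ 0.769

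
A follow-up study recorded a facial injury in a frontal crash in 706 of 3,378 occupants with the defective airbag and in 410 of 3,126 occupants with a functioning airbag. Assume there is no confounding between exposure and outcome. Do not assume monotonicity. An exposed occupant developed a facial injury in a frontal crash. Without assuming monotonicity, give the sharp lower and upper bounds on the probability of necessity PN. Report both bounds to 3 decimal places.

p₁ = P(outcome | exposed) = 706/3378 = 0.209
p₀ = P(outcome | unexposed) = 410/3126 = 0.13116
Under exogeneity alone the bounds on PN are max{0,(p₁−p₀)/p₁} ≤ PN ≤ min{1,(1−p₀)/p₁}.
  lower = (p₁ − p₀)/p₁ = 0.077841 / 0.209 ≈ 0.3724
  upper = min{1, (1 − p₀)/p₁} = 0.86884 / 0.209 ≈ 4.1572 → capped at 1

0.372 ≤ PN ≤ 1.000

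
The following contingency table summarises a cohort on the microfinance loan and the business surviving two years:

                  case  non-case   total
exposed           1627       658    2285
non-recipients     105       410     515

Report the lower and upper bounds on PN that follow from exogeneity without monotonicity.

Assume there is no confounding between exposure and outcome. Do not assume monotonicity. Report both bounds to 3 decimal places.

0.714 ≤ PN ≤ 1.000

p₁ = P(outcome | exposed) = 1627/2285 = 0.71204
p₀ = P(outcome | unexposed) = 105/515 = 0.20388
Under exogeneity alone the bounds on PN are max{0,(p₁−p₀)/p₁} ≤ PN ≤ min{1,(1−p₀)/p₁}.
  lower = (p₁ − p₀)/p₁ = 0.50815 / 0.71204 ≈ 0.7137
  upper = min{1, (1 − p₀)/p₁} = 0.79612 / 0.71204 ≈ 1.1181 → capped at 1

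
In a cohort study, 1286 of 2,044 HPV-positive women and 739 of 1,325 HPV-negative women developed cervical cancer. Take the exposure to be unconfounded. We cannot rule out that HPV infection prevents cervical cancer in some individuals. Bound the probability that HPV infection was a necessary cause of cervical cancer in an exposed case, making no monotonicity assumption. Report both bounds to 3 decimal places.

0.114 ≤ PN ≤ 0.703

p₁ = P(outcome | exposed) = 1286/2044 = 0.62916
p₀ = P(outcome | unexposed) = 739/1325 = 0.55774
Under exogeneity alone the bounds on PN are max{0,(p₁−p₀)/p₁} ≤ PN ≤ min{1,(1−p₀)/p₁}.
  lower = (p₁ − p₀)/p₁ = 0.071423 / 0.62916 ≈ 0.1135
  upper = min{1, (1 − p₀)/p₁} = 0.44226 / 0.62916 ≈ 0.7029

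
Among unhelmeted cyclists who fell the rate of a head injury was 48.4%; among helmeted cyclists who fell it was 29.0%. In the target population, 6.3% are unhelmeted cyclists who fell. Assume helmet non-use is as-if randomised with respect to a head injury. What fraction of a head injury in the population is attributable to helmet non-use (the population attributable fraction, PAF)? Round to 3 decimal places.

p₁ = 0.484, p₀ = 0.29.
Overall risk P(Y=1) = π·p₁ + (1−π)·p₀ = 0.063×0.484 + 0.937×0.29 = 0.30222.
Under exogeneity, PAF = [P(Y=1) − p₀] / P(Y=1).
PAF = (0.30222 − 0.29) / 0.30222 ≈ 0.0404

PAF ≈ 0.040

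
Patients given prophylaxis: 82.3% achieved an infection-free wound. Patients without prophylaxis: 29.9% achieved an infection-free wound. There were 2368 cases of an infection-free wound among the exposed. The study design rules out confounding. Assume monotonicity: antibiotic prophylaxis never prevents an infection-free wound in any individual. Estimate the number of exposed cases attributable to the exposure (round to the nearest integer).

p₁ = 0.823, p₀ = 0.299.
PN = (p₁ − p₀)/p₁ = (0.823 − 0.299) / 0.823 ≈ 0.63670.
Attributable cases ≈ PN × (exposed cases) = 0.63670 × 2368 ≈ 1507.69.

about 1508 cases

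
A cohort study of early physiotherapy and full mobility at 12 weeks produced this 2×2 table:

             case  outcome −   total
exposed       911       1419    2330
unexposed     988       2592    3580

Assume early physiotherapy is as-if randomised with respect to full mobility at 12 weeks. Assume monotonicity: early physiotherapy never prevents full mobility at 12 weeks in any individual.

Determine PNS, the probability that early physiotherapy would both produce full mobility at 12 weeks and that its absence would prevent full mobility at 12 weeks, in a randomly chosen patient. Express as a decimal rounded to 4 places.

PNS ≈ 0.1150

p₁ = P(outcome | exposed) = 911/2330 = 0.39099
p₀ = P(outcome | unexposed) = 988/3580 = 0.27598
Under exogeneity and monotonicity, PNS = p₁ − p₀.
PNS = 0.39099 − 0.27598 = 0.11501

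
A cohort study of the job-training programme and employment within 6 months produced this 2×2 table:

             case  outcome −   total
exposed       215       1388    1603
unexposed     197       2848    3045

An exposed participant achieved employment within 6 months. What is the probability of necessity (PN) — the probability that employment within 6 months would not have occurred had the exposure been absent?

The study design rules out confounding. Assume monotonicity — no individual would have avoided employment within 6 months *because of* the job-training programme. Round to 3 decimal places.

PN ≈ 0.518

p₁ = P(outcome | exposed) = 215/1603 = 0.13412
p₀ = P(outcome | unexposed) = 197/3045 = 0.064696
Under exogeneity and monotonicity, PN = (p₁ − p₀)/p₁.
PN = (0.13412 − 0.064696) / 0.13412 ≈ 0.5176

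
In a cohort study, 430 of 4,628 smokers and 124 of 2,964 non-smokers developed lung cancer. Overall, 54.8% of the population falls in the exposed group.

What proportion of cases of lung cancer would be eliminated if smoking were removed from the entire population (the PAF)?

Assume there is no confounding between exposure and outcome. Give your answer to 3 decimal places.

p₁ = P(outcome | exposed) = 430/4628 = 0.092913
p₀ = P(outcome | unexposed) = 124/2964 = 0.041835
Overall risk P(Y=1) = π·p₁ + (1−π)·p₀ = 0.548×0.092913 + 0.452×0.041835 = 0.069826.
Under exogeneity, PAF = [P(Y=1) − p₀] / P(Y=1).
PAF = (0.069826 − 0.041835) / 0.069826 ≈ 0.4009

PAF ≈ 0.401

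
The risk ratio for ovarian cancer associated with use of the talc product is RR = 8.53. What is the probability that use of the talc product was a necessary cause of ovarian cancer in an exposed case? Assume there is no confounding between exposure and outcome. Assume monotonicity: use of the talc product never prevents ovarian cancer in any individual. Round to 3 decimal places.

Under exogeneity and monotonicity, PN = (RR − 1) / RR = 1 − 1/RR.
PN = (8.53 − 1) / 8.53 = 7.53 / 8.53 ≈ 0.8828

PN ≈ 0.883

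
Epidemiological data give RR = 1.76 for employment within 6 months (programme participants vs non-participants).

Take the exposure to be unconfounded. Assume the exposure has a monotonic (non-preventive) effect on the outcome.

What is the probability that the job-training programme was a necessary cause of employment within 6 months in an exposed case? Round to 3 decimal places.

PN ≈ 0.432

Under exogeneity and monotonicity, PN = (RR − 1) / RR = 1 − 1/RR.
PN = (1.76 − 1) / 1.76 = 0.76 / 1.76 ≈ 0.4318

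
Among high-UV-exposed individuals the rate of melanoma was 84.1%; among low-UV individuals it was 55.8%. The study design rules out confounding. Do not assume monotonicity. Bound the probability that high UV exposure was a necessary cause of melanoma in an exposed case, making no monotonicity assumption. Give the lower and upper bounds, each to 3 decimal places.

0.337 ≤ PN ≤ 0.526

p₁ = 0.841, p₀ = 0.558.
Under exogeneity alone the bounds on PN are max{0,(p₁−p₀)/p₁} ≤ PN ≤ min{1,(1−p₀)/p₁}.
  lower = (p₁ − p₀)/p₁ = 0.283 / 0.841 ≈ 0.3365
  upper = min{1, (1 − p₀)/p₁} = 0.442 / 0.841 ≈ 0.5256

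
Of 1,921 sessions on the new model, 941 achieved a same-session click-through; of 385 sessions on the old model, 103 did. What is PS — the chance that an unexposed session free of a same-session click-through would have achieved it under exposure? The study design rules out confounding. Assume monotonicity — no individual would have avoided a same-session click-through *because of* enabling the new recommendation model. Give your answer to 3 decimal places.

PS ≈ 0.304

p₁ = P(outcome | exposed) = 941/1921 = 0.48985
p₀ = P(outcome | unexposed) = 103/385 = 0.26753
Under exogeneity and monotonicity, PS = (p₁ − p₀) / (1 − p₀).
PS = (0.48985 − 0.26753) / (1 − 0.26753) = 0.22232 / 0.73247 ≈ 0.3035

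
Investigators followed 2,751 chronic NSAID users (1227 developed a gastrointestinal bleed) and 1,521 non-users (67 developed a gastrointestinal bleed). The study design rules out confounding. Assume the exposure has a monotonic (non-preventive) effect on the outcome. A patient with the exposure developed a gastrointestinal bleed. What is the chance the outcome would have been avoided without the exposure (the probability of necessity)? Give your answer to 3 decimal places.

PN ≈ 0.901

p₁ = P(outcome | exposed) = 1227/2751 = 0.44602
p₀ = P(outcome | unexposed) = 67/1521 = 0.04405
Under exogeneity and monotonicity, PN = (p₁ − p₀) / p₁.
PN = (0.44602 − 0.04405) / 0.44602 = 0.40197 / 0.44602 ≈ 0.9012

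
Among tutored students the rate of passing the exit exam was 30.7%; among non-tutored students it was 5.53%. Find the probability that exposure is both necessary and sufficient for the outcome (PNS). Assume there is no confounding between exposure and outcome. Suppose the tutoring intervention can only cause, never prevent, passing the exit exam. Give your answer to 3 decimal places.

p₁ = 0.307, p₀ = 0.0553.
Under exogeneity and monotonicity, PNS = p₁ − p₀.
PNS = 0.307 − 0.0553 = 0.2517

PNS ≈ 0.252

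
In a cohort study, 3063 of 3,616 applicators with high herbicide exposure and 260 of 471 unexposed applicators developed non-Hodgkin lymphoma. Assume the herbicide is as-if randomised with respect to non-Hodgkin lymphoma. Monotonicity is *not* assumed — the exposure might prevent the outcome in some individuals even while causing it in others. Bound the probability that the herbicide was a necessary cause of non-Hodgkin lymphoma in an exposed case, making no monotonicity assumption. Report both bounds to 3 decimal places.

0.348 ≤ PN ≤ 0.529

p₁ = P(outcome | exposed) = 3063/3616 = 0.84707
p₀ = P(outcome | unexposed) = 260/471 = 0.55202
Under exogeneity alone the bounds on PN are max{0,(p₁−p₀)/p₁} ≤ PN ≤ min{1,(1−p₀)/p₁}.
  lower = (p₁ − p₀)/p₁ = 0.29505 / 0.84707 ≈ 0.3483
  upper = min{1, (1 − p₀)/p₁} = 0.44798 / 0.84707 ≈ 0.5289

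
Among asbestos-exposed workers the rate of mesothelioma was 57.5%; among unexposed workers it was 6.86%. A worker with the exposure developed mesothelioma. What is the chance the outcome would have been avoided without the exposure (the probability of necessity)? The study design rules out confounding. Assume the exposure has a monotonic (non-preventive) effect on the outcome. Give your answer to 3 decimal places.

p₁ = 0.575, p₀ = 0.0686.
Under exogeneity and monotonicity, PN = (p₁ − p₀) / p₁.
PN = (0.575 − 0.0686) / 0.575 = 0.5064 / 0.575 ≈ 0.8807

PN ≈ 0.881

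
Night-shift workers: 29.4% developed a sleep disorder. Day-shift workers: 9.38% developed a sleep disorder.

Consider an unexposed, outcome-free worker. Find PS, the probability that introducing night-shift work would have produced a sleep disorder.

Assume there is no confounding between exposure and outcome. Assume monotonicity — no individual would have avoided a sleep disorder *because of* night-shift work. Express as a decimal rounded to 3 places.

PS ≈ 0.221

p₁ = 0.294, p₀ = 0.0938.
Under exogeneity and monotonicity, PS = (p₁ − p₀) / (1 − p₀).
PS = (0.294 − 0.0938) / (1 − 0.0938) = 0.2002 / 0.9062 ≈ 0.2209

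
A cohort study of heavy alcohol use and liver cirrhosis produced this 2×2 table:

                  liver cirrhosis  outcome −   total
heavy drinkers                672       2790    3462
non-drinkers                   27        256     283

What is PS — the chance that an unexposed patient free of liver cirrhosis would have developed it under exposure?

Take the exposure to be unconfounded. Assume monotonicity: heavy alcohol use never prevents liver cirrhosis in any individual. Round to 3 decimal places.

p₁ = P(outcome | exposed) = 672/3462 = 0.19411
p₀ = P(outcome | unexposed) = 27/283 = 0.095406
Under exogeneity and monotonicity, PS = (p₁ − p₀)/(1 − p₀).
PS = (0.19411 − 0.095406) / 0.90459 ≈ 0.1091

PS ≈ 0.109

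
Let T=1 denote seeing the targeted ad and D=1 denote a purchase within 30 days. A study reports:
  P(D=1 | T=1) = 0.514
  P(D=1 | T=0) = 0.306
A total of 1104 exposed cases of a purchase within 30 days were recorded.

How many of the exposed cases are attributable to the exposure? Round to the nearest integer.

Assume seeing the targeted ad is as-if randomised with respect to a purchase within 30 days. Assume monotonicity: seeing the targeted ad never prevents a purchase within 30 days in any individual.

about 447 cases

Let p₁ = 0.514, p₀ = 0.306.
PN = (p₁ − p₀)/p₁ = (0.514 − 0.306) / 0.514 ≈ 0.40467.
Attributable cases ≈ PN × (exposed cases) = 0.40467 × 1104 ≈ 446.75.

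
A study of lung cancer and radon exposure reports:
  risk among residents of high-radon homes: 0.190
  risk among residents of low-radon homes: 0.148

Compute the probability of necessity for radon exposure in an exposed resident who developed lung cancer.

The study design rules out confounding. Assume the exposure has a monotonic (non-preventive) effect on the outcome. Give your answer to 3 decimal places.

PN ≈ 0.221

Let p₁ = 0.19, p₀ = 0.148.
Under exogeneity and monotonicity, PN = (p₁ − p₀) / p₁.
PN = (0.19 − 0.148) / 0.19 = 0.042 / 0.19 ≈ 0.2211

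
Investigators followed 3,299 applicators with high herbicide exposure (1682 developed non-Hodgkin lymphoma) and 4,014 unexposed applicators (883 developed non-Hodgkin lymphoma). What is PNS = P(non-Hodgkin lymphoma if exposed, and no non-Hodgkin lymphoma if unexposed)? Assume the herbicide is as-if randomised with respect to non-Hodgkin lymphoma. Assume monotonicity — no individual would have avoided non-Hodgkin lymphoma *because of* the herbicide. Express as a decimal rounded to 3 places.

PNS ≈ 0.290

p₁ = P(outcome | exposed) = 1682/3299 = 0.50985
p₀ = P(outcome | unexposed) = 883/4014 = 0.21998
Under exogeneity and monotonicity, PNS = p₁ − p₀.
PNS = 0.50985 − 0.21998 = 0.28987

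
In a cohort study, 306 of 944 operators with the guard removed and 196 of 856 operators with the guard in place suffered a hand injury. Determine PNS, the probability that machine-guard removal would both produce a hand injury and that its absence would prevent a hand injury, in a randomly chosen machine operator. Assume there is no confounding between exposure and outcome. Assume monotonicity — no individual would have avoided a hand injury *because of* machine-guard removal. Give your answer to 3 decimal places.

p₁ = P(outcome | exposed) = 306/944 = 0.32415
p₀ = P(outcome | unexposed) = 196/856 = 0.22897
Under exogeneity and monotonicity, PNS = p₁ − p₀.
PNS = 0.32415 − 0.22897 = 0.095181

PNS ≈ 0.095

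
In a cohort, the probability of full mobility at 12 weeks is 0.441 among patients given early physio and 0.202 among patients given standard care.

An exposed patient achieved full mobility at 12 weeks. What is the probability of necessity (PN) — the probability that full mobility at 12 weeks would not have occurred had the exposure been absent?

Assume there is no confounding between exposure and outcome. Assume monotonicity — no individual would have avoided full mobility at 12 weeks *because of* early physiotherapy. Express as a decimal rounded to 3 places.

PN ≈ 0.542

Let p₁ = 0.441, p₀ = 0.202.
Under exogeneity and monotonicity, PN = (p₁ − p₀) / p₁.
PN = (0.441 − 0.202) / 0.441 = 0.239 / 0.441 ≈ 0.5420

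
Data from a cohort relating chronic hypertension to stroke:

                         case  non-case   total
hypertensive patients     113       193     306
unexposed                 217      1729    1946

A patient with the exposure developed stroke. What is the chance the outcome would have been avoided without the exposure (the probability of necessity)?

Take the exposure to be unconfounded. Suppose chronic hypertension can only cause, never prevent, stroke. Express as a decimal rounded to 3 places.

PN ≈ 0.698

p₁ = P(outcome | exposed) = 113/306 = 0.36928
p₀ = P(outcome | unexposed) = 217/1946 = 0.11151
Under exogeneity and monotonicity, PN = (p₁ − p₀)/p₁.
PN = (0.36928 − 0.11151) / 0.36928 ≈ 0.6980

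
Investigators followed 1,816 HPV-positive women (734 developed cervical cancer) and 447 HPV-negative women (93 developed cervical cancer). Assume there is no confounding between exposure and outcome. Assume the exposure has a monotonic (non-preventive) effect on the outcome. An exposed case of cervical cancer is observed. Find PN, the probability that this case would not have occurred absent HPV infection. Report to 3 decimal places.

p₁ = P(outcome | exposed) = 734/1816 = 0.40419
p₀ = P(outcome | unexposed) = 93/447 = 0.20805
Under exogeneity and monotonicity, PN = (p₁ − p₀) / p₁.
PN = (0.40419 − 0.20805) / 0.40419 = 0.19613 / 0.40419 ≈ 0.4853

PN ≈ 0.485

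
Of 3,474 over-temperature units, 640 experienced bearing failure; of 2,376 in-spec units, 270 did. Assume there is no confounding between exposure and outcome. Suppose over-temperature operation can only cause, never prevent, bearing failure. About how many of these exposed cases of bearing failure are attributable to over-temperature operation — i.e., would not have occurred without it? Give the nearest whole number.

p₁ = P(outcome | exposed) = 640/3474 = 0.18423
p₀ = P(outcome | unexposed) = 270/2376 = 0.11364
PN = (p₁ − p₀)/p₁ = (0.18423 − 0.11364) / 0.18423 ≈ 0.38317.
Attributable cases ≈ PN × (exposed cases) = 0.38317 × 640 ≈ 245.23.

about 245 cases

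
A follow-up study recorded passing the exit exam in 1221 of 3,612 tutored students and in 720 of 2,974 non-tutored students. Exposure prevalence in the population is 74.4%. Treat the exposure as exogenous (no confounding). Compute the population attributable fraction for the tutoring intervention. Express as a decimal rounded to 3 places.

PAF ≈ 0.228

p₁ = P(outcome | exposed) = 1221/3612 = 0.33804
p₀ = P(outcome | unexposed) = 720/2974 = 0.2421
Overall risk P(Y=1) = π·p₁ + (1−π)·p₀ = 0.744×0.33804 + 0.256×0.2421 = 0.31348.
Under exogeneity, PAF = [P(Y=1) − p₀] / P(Y=1).
PAF = (0.31348 − 0.2421) / 0.31348 ≈ 0.2277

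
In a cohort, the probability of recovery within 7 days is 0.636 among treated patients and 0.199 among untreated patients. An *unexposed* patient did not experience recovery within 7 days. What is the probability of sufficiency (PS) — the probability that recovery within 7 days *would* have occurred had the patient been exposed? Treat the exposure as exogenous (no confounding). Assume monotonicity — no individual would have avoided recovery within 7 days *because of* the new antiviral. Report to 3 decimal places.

Let p₁ = 0.636, p₀ = 0.199.
Under exogeneity and monotonicity, PS = (p₁ − p₀) / (1 − p₀).
PS = (0.636 − 0.199) / (1 − 0.199) = 0.437 / 0.801 ≈ 0.5456

PS ≈ 0.546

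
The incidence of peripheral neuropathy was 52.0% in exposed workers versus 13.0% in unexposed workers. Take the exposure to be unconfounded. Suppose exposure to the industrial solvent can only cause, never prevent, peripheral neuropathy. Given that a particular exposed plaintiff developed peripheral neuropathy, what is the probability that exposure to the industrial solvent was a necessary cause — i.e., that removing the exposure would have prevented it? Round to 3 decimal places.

PN ≈ 0.750

p₁ = 0.52, p₀ = 0.13.
Under exogeneity and monotonicity, PN = (p₁ − p₀) / p₁.
PN = (0.52 − 0.13) / 0.52 = 0.39 / 0.52 ≈ 0.7500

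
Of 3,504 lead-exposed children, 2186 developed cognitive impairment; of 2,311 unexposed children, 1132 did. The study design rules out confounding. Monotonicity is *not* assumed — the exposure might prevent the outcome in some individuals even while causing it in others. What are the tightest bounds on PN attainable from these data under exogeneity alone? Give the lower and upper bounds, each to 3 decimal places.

0.215 ≤ PN ≤ 0.818

p₁ = P(outcome | exposed) = 2186/3504 = 0.62386
p₀ = P(outcome | unexposed) = 1132/2311 = 0.48983
Under exogeneity alone the bounds on PN are max{0,(p₁−p₀)/p₁} ≤ PN ≤ min{1,(1−p₀)/p₁}.
  lower = (p₁ − p₀)/p₁ = 0.13403 / 0.62386 ≈ 0.2148
  upper = min{1, (1 − p₀)/p₁} = 0.51017 / 0.62386 ≈ 0.8178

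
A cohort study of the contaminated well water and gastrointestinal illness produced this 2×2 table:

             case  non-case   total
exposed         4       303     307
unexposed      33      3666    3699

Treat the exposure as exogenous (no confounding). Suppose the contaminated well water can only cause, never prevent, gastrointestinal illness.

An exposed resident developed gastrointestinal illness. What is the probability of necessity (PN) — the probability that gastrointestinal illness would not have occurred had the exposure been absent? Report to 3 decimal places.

PN ≈ 0.315

p₁ = P(outcome | exposed) = 4/307 = 0.013029
p₀ = P(outcome | unexposed) = 33/3699 = 0.0089213
Under exogeneity and monotonicity, PN = (p₁ − p₀)/p₁.
PN = (0.013029 − 0.0089213) / 0.013029 ≈ 0.3153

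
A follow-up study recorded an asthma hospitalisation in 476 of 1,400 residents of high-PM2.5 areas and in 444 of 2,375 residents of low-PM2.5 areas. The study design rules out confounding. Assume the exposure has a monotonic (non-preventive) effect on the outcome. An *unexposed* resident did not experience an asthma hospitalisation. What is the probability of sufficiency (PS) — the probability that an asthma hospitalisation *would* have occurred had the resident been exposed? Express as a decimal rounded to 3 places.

PS ≈ 0.188

p₁ = P(outcome | exposed) = 476/1400 = 0.34
p₀ = P(outcome | unexposed) = 444/2375 = 0.18695
Under exogeneity and monotonicity, PS = (p₁ − p₀) / (1 − p₀).
PS = (0.34 − 0.18695) / (1 − 0.18695) = 0.15305 / 0.81305 ≈ 0.1882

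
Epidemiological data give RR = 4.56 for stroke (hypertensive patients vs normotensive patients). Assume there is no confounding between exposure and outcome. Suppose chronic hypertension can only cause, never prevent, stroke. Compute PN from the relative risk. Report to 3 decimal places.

Under exogeneity and monotonicity, PN = (RR − 1) / RR = 1 − 1/RR.
PN = (4.56 − 1) / 4.56 = 3.56 / 4.56 ≈ 0.7807

PN ≈ 0.781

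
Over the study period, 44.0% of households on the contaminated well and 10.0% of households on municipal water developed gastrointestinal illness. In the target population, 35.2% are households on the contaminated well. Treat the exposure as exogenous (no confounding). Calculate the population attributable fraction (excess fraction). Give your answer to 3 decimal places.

p₁ = 0.44, p₀ = 0.1.
Overall risk P(Y=1) = π·p₁ + (1−π)·p₀ = 0.352×0.44 + 0.648×0.1 = 0.21968.
Under exogeneity, PAF = [P(Y=1) − p₀] / P(Y=1).
PAF = (0.21968 − 0.1) / 0.21968 ≈ 0.5448

PAF ≈ 0.545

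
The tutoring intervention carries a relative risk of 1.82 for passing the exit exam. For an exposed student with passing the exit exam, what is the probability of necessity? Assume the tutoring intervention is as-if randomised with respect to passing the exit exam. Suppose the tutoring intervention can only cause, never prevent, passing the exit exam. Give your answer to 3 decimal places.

Under exogeneity and monotonicity, PN = (RR − 1) / RR = 1 − 1/RR.
PN = (1.82 − 1) / 1.82 = 0.82 / 1.82 ≈ 0.4505

PN ≈ 0.451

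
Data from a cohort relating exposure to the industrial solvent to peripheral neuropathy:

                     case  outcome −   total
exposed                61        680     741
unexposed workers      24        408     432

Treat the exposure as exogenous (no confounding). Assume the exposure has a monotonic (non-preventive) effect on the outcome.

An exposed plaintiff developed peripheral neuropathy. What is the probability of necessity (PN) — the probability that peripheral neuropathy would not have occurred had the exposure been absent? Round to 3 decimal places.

p₁ = P(outcome | exposed) = 61/741 = 0.082321
p₀ = P(outcome | unexposed) = 24/432 = 0.055556
Under exogeneity and monotonicity, PN = (p₁ − p₀) / p₁.
PN = (0.082321 − 0.055556) / 0.082321 = 0.026766 / 0.082321 ≈ 0.3251

PN ≈ 0.325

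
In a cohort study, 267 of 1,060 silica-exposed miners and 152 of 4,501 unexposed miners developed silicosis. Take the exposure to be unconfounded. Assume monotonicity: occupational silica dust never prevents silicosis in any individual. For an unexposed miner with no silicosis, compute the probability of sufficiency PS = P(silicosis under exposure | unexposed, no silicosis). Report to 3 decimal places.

PS ≈ 0.226

p₁ = P(outcome | exposed) = 267/1060 = 0.25189
p₀ = P(outcome | unexposed) = 152/4501 = 0.03377
Under exogeneity and monotonicity, PS = (p₁ − p₀) / (1 − p₀).
PS = (0.25189 − 0.03377) / (1 − 0.03377) = 0.21812 / 0.96623 ≈ 0.2257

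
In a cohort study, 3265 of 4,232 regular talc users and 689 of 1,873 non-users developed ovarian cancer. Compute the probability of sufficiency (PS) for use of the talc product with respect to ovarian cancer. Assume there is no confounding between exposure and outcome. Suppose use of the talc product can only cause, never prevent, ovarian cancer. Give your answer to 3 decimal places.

p₁ = P(outcome | exposed) = 3265/4232 = 0.7715
p₀ = P(outcome | unexposed) = 689/1873 = 0.36786
Under exogeneity and monotonicity, PS = (p₁ − p₀) / (1 − p₀).
PS = (0.7715 − 0.36786) / (1 − 0.36786) = 0.40364 / 0.63214 ≈ 0.6385

PS ≈ 0.639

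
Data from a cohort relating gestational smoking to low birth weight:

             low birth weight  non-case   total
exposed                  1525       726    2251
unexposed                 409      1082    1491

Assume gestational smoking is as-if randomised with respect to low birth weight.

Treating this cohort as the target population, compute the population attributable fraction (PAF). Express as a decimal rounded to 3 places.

PAF ≈ 0.469

p₁ = P(outcome | exposed) = 1525/2251 = 0.67748
p₀ = P(outcome | unexposed) = 409/1491 = 0.27431
Exposure prevalence π = 2251/3742 = 0.60155; overall risk P(Y=1) = 0.51684.
Under exogeneity, PAF = [P(Y=1) − p₀]/P(Y=1).
PAF = (0.51684 − 0.27431) / 0.51684 ≈ 0.4692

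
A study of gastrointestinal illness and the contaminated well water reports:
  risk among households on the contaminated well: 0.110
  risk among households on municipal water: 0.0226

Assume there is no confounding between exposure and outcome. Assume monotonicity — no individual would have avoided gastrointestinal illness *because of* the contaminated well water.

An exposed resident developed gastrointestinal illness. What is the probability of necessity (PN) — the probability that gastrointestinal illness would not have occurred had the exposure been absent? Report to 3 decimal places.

PN ≈ 0.795

Let p₁ = 0.11, p₀ = 0.0226.
Under exogeneity and monotonicity, PN = (p₁ − p₀) / p₁.
PN = (0.11 − 0.0226) / 0.11 = 0.0874 / 0.11 ≈ 0.7945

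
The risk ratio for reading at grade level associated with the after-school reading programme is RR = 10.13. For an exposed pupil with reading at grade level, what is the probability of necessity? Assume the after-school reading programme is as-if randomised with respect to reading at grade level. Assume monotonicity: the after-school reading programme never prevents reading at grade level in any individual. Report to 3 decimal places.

PN ≈ 0.901

Under exogeneity and monotonicity, PN = (RR − 1) / RR = 1 − 1/RR.
PN = (10.13 − 1) / 10.13 = 9.13 / 10.13 ≈ 0.9013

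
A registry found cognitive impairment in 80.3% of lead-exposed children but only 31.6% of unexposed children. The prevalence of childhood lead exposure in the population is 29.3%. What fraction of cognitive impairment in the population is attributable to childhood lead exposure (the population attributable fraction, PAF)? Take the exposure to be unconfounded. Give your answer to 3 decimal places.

p₁ = 0.803, p₀ = 0.316.
Overall risk P(Y=1) = π·p₁ + (1−π)·p₀ = 0.293×0.803 + 0.707×0.316 = 0.45869.
Under exogeneity, PAF = [P(Y=1) − p₀] / P(Y=1).
PAF = (0.45869 − 0.316) / 0.45869 ≈ 0.3111

PAF ≈ 0.311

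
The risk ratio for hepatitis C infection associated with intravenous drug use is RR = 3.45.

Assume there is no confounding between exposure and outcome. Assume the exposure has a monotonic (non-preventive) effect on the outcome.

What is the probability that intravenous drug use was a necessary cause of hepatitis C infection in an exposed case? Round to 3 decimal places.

Under exogeneity and monotonicity, PN = (RR − 1) / RR = 1 − 1/RR.
PN = (3.45 − 1) / 3.45 = 2.45 / 3.45 ≈ 0.7101

PN ≈ 0.710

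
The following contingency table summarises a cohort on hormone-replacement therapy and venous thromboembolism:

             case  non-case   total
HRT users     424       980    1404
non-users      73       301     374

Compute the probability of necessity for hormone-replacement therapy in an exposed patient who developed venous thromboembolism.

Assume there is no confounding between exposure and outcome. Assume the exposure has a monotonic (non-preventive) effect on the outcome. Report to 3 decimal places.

p₁ = P(outcome | exposed) = 424/1404 = 0.30199
p₀ = P(outcome | unexposed) = 73/374 = 0.19519
Under exogeneity and monotonicity, PN = (p₁ − p₀)/p₁.
PN = (0.30199 − 0.19519) / 0.30199 ≈ 0.3537

PN ≈ 0.354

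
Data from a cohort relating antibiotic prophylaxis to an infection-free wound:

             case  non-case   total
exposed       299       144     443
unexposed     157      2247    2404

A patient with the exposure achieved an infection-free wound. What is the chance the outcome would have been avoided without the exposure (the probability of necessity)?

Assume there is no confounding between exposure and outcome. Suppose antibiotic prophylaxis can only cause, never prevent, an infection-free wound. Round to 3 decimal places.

p₁ = P(outcome | exposed) = 299/443 = 0.67494
p₀ = P(outcome | unexposed) = 157/2404 = 0.065308
Under exogeneity and monotonicity, PN = (p₁ − p₀) / p₁.
PN = (0.67494 − 0.065308) / 0.67494 = 0.60964 / 0.67494 ≈ 0.9032

PN ≈ 0.903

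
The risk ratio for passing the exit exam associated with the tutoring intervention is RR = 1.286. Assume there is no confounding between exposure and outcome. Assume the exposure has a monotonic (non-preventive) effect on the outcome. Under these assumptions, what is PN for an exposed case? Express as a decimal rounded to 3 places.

Under exogeneity and monotonicity, PN = (RR − 1) / RR = 1 − 1/RR.
PN = (1.286 − 1) / 1.286 = 0.286 / 1.286 ≈ 0.2224

PN ≈ 0.222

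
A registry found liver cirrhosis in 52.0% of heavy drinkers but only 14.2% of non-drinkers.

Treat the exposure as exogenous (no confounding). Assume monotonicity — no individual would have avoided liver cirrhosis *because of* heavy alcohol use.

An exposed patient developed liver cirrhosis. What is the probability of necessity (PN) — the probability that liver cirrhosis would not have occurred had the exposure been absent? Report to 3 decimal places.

PN ≈ 0.727

p₁ = 0.52, p₀ = 0.142.
Under exogeneity and monotonicity, PN = (p₁ − p₀) / p₁.
PN = (0.52 − 0.142) / 0.52 = 0.378 / 0.52 ≈ 0.7269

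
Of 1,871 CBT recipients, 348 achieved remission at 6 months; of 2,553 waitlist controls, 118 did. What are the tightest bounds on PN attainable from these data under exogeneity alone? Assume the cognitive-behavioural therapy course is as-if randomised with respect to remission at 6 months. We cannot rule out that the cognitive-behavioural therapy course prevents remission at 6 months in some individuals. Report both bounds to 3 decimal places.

0.752 ≤ PN ≤ 1.000

p₁ = P(outcome | exposed) = 348/1871 = 0.186
p₀ = P(outcome | unexposed) = 118/2553 = 0.04622
Under exogeneity alone the bounds on PN are max{0,(p₁−p₀)/p₁} ≤ PN ≤ min{1,(1−p₀)/p₁}.
  lower = (p₁ − p₀)/p₁ = 0.13978 / 0.186 ≈ 0.7515
  upper = min{1, (1 − p₀)/p₁} = 0.95378 / 0.186 ≈ 5.1279 → capped at 1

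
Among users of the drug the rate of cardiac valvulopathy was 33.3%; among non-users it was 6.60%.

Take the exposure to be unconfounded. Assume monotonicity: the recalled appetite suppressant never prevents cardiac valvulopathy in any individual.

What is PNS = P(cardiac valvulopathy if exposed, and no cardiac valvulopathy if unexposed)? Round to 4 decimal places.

p₁ = 0.333, p₀ = 0.066.
Under exogeneity and monotonicity, PNS = p₁ − p₀.
PNS = 0.333 − 0.066 = 0.267

PNS ≈ 0.2670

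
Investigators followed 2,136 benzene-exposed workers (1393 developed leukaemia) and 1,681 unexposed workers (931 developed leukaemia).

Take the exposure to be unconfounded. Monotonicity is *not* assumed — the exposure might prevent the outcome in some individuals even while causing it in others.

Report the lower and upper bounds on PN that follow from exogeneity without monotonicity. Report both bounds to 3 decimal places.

p₁ = P(outcome | exposed) = 1393/2136 = 0.65215
p₀ = P(outcome | unexposed) = 931/1681 = 0.55384
Under exogeneity alone the bounds on PN are max{0,(p₁−p₀)/p₁} ≤ PN ≤ min{1,(1−p₀)/p₁}.
  lower = (p₁ − p₀)/p₁ = 0.098317 / 0.65215 ≈ 0.1508
  upper = min{1, (1 − p₀)/p₁} = 0.44616 / 0.65215 ≈ 0.6841

0.151 ≤ PN ≤ 0.684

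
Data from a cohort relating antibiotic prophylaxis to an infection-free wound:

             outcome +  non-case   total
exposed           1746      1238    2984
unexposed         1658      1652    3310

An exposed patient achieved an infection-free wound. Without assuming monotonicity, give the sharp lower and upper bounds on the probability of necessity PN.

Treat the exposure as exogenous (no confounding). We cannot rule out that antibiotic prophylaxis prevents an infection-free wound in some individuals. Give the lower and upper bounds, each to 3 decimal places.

0.144 ≤ PN ≤ 0.853

p₁ = P(outcome | exposed) = 1746/2984 = 0.58512
p₀ = P(outcome | unexposed) = 1658/3310 = 0.50091
Under exogeneity alone the bounds on PN are max{0,(p₁−p₀)/p₁} ≤ PN ≤ min{1,(1−p₀)/p₁}.
  lower = (p₁ − p₀)/p₁ = 0.084214 / 0.58512 ≈ 0.1439
  upper = min{1, (1 − p₀)/p₁} = 0.49909 / 0.58512 ≈ 0.8530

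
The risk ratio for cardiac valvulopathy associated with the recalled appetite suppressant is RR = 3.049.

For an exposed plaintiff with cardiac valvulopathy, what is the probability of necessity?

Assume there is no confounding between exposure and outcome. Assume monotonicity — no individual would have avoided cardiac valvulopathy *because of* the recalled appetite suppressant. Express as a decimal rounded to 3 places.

Under exogeneity and monotonicity, PN = (RR − 1) / RR = 1 − 1/RR.
PN = (3.049 − 1) / 3.049 = 2.049 / 3.049 ≈ 0.6720

PN ≈ 0.672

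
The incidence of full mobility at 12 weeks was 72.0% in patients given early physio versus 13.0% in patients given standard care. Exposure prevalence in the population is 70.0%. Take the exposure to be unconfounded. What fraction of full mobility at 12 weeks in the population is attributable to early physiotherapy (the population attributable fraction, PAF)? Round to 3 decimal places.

p₁ = 0.72, p₀ = 0.13.
Overall risk P(Y=1) = π·p₁ + (1−π)·p₀ = 0.7×0.72 + 0.3×0.13 = 0.543.
Under exogeneity, PAF = [P(Y=1) − p₀] / P(Y=1).
PAF = (0.543 − 0.13) / 0.543 ≈ 0.7606

PAF ≈ 0.761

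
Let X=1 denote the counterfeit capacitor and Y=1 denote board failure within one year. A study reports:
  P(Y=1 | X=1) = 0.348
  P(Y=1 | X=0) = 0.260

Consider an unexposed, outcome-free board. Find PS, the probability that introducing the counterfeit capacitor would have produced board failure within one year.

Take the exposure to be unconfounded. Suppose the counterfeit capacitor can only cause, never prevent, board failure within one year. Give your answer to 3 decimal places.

Let p₁ = 0.348, p₀ = 0.26.
Under exogeneity and monotonicity, PS = (p₁ − p₀) / (1 − p₀).
PS = (0.348 − 0.26) / (1 − 0.26) = 0.088 / 0.74 ≈ 0.1189

PS ≈ 0.119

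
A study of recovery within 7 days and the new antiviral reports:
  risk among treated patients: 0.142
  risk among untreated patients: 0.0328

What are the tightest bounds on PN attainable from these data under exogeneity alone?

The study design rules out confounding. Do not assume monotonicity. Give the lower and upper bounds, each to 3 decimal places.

Let p₁ = 0.142, p₀ = 0.0328.
Under exogeneity alone the bounds on PN are max{0,(p₁−p₀)/p₁} ≤ PN ≤ min{1,(1−p₀)/p₁}.
  lower = (p₁ − p₀)/p₁ = 0.1092 / 0.142 ≈ 0.7690
  upper = min{1, (1 − p₀)/p₁} = 0.9672 / 0.142 ≈ 6.8113 → capped at 1

0.769 ≤ PN ≤ 1.000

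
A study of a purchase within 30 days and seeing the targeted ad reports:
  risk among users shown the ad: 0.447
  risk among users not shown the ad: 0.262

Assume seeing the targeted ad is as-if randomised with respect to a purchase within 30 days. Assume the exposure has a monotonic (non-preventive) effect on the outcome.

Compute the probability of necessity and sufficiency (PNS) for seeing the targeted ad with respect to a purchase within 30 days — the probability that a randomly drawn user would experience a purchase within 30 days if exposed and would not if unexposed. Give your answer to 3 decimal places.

Let p₁ = 0.447, p₀ = 0.262.
Under exogeneity and monotonicity, PNS = p₁ − p₀.
PNS = 0.447 − 0.262 = 0.185

PNS ≈ 0.185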